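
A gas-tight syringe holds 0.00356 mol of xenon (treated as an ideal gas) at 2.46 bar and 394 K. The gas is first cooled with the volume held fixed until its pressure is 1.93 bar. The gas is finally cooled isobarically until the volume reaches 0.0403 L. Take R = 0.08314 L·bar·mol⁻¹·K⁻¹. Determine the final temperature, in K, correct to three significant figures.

From PV = nRT: V₁ = nRT₁/P₁ = 0.04740 L.
Isochoric, so P/T is constant: V₂ = V₁; T₂ = T₁·(P₂/P₁) = 309.1 K.
Isobaric, so V/T is constant: P₃ = P₂; T₃ = T₂·(V₃/V₂) = 262.8 K.

T₃ ≈ 263 K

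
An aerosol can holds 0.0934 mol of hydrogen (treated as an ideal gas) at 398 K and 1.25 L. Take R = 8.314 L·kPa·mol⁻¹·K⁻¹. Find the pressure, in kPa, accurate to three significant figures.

PV = nRT ⇒ P = nRT/V = (0.0934 × 8.314 × 398) / 1.25

P ≈ 247 kPa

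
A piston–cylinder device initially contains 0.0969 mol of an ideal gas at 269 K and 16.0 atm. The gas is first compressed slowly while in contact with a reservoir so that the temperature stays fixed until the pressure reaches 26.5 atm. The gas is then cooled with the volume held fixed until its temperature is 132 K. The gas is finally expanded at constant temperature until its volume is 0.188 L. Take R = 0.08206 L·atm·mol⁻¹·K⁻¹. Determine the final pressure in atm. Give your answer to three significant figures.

P₄ ≈ 5.58 atm

From PV = nRT: V₁ = nRT₁/P₁ = 0.1337 L.
T constant ⇒ Boyle's law P V = const: T₂ = T₁; V₂ = V₁·(P₁/P₂) = 0.08072 L.
Isochoric, so P/T is constant: V₃ = V₂; P₃ = P₂·(T₃/T₂) = 13.00 atm.
Isothermal, so P V is constant: T₄ = T₃; P₄ = P₃·(V₃/V₄) = 5.583 atm.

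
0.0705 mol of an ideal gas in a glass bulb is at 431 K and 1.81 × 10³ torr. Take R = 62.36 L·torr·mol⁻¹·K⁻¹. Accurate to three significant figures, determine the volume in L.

V ≈ 1.05 L

PV = nRT ⇒ V = nRT/P = (0.0705 × 62.36 × 431) / 1.81e+03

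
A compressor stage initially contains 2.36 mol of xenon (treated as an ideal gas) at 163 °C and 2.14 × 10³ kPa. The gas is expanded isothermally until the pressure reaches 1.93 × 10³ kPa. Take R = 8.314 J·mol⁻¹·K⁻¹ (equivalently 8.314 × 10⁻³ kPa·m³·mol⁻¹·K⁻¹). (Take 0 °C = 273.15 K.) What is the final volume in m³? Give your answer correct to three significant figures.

Convert: T₁ = 436.1 K.
From PV = nRT: V₁ = nRT₁/P₁ = 0.003999 m³.
Isothermal, so P V is constant: T₂ = T₁; V₂ = V₁·(P₁/P₂) = 0.004434 m³.

V₂ ≈ 0.00443 m³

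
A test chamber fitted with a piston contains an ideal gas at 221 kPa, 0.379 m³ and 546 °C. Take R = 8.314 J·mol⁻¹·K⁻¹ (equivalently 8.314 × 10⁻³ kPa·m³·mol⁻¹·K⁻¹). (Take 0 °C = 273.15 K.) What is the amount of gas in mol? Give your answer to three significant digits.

n ≈ 12.3 mol

Convert: T = 819.15 K.
PV = nRT ⇒ n = PV/(RT) = (221 × 0.379) / (8.314 × 10⁻³ × 819.15)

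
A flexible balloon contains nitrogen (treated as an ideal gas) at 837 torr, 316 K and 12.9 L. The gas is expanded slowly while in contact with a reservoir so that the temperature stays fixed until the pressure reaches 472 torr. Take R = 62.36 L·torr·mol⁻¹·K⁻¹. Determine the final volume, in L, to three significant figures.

T constant ⇒ Boyle's law P V = const: T₂ = T₁; V₂ = V₁·(P₁/P₂) = 22.88 L.

V₂ ≈ 22.9 L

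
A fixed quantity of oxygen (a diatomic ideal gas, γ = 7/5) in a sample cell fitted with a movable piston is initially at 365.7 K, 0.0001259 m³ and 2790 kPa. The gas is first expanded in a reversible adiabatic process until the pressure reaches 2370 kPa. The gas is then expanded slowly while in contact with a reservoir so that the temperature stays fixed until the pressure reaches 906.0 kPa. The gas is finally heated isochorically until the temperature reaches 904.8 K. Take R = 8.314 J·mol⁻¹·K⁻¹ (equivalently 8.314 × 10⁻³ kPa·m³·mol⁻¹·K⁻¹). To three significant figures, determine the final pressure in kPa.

Reversible adiabatic, γ = 7/5: T₂ = T₁·(P₂/P₁)^((γ−1)/γ) = 349.0 K; V₂ = V₁·(P₁/P₂)^(1/γ) = 0.0001415 m³.
Isothermal, so P V is constant: T₃ = T₂; V₃ = V₂·(P₂/P₃) = 0.0003700 m³.
Isochoric, so P/T is constant: V₄ = V₃; P₄ = P₃·(T₄/T₃) = 2349 kPa.

P₄ ≈ 2.35e+03 kPa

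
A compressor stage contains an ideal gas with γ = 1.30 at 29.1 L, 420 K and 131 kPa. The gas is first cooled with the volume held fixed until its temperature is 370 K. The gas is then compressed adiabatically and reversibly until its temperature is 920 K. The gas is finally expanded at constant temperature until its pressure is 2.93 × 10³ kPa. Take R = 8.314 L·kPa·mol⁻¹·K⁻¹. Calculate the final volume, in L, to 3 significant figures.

V₄ ≈ 2.85 L

Isochoric, so P/T is constant: V₂ = V₁; P₂ = P₁·(T₂/T₁) = 115.4 kPa.
Reversible adiabatic, γ = 1.30: P₃ = P₂·(T₃/T₂)^(γ/(γ−1)) = 5976 kPa; V₃ = V₂·(T₂/T₃)^(1/(γ−1)) = 1.397 L.
Isothermal, so P V is constant: T₄ = T₃; V₄ = V₃·(P₃/P₄) = 2.850 L.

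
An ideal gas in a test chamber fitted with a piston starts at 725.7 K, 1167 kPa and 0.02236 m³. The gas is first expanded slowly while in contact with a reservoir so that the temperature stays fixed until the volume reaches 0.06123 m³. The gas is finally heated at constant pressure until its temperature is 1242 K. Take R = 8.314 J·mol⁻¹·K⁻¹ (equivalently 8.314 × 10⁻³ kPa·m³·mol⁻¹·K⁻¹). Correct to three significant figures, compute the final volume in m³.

V₃ ≈ 0.105 m³

T constant ⇒ Boyle's law P V = const: T₂ = T₁; P₂ = P₁·(V₁/V₂) = 426.2 kPa.
Isobaric, so V/T is constant: P₃ = P₂; V₃ = V₂·(T₃/T₂) = 0.1048 m³.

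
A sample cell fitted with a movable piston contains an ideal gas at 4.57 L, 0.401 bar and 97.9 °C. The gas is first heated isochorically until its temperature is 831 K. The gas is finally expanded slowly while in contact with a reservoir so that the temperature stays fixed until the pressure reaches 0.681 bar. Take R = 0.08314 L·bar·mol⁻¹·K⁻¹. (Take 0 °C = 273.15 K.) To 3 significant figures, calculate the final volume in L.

Convert: T₁ = 371.0 K.
V constant ⇒ P ∝ T: V₂ = V₁; P₂ = P₁·(T₂/T₁) = 0.8981 bar.
Isothermal, so P V is constant: T₃ = T₂; V₃ = V₂·(P₂/P₃) = 6.027 L.

V₃ ≈ 6.03 L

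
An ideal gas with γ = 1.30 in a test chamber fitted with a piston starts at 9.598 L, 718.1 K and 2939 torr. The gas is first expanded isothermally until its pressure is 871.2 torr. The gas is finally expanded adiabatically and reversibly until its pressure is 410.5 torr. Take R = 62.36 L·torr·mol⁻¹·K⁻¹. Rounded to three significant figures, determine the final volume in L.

V₃ ≈ 57.8 L

Isothermal, so P V is constant: T₂ = T₁; V₂ = V₁·(P₁/P₂) = 32.38 L.
Reversible adiabatic, γ = 1.30: T₃ = T₂·(P₃/P₂)^((γ−1)/γ) = 603.6 K; V₃ = V₂·(P₂/P₃)^(1/γ) = 57.76 L.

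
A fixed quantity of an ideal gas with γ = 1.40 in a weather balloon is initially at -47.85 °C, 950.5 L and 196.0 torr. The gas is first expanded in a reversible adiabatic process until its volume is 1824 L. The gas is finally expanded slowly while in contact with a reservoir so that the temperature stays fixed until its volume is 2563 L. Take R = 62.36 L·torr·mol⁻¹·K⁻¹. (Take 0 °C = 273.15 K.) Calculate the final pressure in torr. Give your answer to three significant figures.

P₃ ≈ 56.0 torr

Convert: T₁ = 225.3 K.
Reversible adiabatic, γ = 1.40: T₂ = T₁·(V₁/V₂)^(γ−1) = 173.6 K; P₂ = P₁·(V₁/V₂)^γ = 78.70 torr.
T constant ⇒ Boyle's law P V = const: T₃ = T₂; P₃ = P₂·(V₂/V₃) = 56.01 torr.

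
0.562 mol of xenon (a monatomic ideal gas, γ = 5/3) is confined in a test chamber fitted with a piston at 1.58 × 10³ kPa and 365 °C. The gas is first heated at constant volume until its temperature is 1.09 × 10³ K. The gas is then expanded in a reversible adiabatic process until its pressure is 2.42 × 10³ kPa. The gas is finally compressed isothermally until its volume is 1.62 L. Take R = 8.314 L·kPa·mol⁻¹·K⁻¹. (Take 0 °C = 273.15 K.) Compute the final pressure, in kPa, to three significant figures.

P₄ ≈ 3.01e+03 kPa

Convert: T₁ = 638.1 K.
From PV = nRT: V₁ = nRT₁/P₁ = 1.887 L.
Isochoric, so P/T is constant: V₂ = V₁; P₂ = P₁·(T₂/T₁) = 2699 kPa.
Reversible adiabatic, γ = 5/3: T₃ = T₂·(P₃/P₂)^((γ−1)/γ) = 1043 K; V₃ = V₂·(P₂/P₃)^(1/γ) = 2.015 L.
Isothermal, so P V is constant: T₄ = T₃; P₄ = P₃·(V₃/V₄) = 3010 kPa.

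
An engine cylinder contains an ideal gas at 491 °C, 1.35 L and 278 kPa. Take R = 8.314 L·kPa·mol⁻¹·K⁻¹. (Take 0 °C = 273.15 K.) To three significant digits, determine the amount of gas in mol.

n ≈ 0.0591 mol

Convert: T = 764.15 K.
PV = nRT ⇒ n = PV/(RT) = (278 × 1.35) / (8.314 × 764.15)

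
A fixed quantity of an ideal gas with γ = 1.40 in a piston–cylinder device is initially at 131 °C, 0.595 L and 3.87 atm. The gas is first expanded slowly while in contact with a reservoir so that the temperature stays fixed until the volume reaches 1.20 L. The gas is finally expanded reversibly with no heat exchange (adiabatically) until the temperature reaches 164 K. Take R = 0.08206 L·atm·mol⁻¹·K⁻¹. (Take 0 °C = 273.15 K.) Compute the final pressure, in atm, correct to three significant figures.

P₃ ≈ 0.0817 atm

Convert: T₁ = 404.1 K.
T constant ⇒ Boyle's law P V = const: T₂ = T₁; P₂ = P₁·(V₁/V₂) = 1.919 atm.
Adiabatic (γ = 1.40), T V^(γ−1) and P V^γ constant: P₃ = P₂·(T₃/T₂)^(γ/(γ−1)) = 0.08168 atm; V₃ = V₂·(T₂/T₃)^(1/(γ−1)) = 11.44 L.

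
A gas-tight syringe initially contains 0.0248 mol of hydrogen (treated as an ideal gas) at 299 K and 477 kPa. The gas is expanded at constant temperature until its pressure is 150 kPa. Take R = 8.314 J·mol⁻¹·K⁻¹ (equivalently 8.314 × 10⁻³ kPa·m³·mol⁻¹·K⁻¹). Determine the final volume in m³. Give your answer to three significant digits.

From PV = nRT: V₁ = nRT₁/P₁ = 0.0001292 m³.
Isothermal, so P V is constant: T₂ = T₁; V₂ = V₁·(P₁/P₂) = 0.0004110 m³.

V₂ ≈ 0.000411 m³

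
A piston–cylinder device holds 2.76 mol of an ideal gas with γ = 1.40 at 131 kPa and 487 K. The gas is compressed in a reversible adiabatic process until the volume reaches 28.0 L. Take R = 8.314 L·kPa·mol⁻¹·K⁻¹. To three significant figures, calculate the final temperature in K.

T₂ ≈ 760 K

From PV = nRT: V₁ = nRT₁/P₁ = 85.31 L.
Adiabatic (γ = 1.40), T V^(γ−1) and P V^γ constant: T₂ = T₁·(V₁/V₂)^(γ−1) = 760.4 K; P₂ = P₁·(V₁/V₂)^γ = 623.2 kPa.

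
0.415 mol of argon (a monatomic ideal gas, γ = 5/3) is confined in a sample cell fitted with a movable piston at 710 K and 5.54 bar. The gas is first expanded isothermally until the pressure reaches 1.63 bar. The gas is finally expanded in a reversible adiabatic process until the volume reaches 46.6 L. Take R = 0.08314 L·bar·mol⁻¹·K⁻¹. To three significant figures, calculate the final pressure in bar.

P₃ ≈ 0.247 bar

From PV = nRT: V₁ = nRT₁/P₁ = 4.422 L.
Isothermal, so P V is constant: T₂ = T₁; V₂ = V₁·(P₁/P₂) = 15.03 L.
Adiabatic (γ = 5/3), T V^(γ−1) and P V^γ constant: T₃ = T₂·(V₂/V₃)^(γ−1) = 333.9 K; P₃ = P₂·(V₂/V₃)^γ = 0.2472 bar.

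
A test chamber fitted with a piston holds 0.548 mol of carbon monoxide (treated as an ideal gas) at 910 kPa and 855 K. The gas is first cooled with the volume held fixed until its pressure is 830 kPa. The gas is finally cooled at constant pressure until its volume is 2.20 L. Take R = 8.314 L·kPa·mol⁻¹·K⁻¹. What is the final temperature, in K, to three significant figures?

T₃ ≈ 401 K

From PV = nRT: V₁ = nRT₁/P₁ = 4.281 L.
Isochoric, so P/T is constant: V₂ = V₁; T₂ = T₁·(P₂/P₁) = 779.8 K.
Isobaric, so V/T is constant: P₃ = P₂; T₃ = T₂·(V₃/V₂) = 400.8 K.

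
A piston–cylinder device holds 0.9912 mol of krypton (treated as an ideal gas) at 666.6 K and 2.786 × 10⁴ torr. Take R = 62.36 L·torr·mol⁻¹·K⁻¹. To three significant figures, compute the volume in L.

PV = nRT ⇒ V = nRT/P = (0.9912 × 62.36 × 666.6) / 2.786e+04

V ≈ 1.48 L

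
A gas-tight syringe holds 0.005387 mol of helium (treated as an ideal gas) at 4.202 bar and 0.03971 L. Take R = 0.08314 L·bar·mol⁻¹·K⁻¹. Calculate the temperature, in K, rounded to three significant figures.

PV = nRT ⇒ T = PV/(nR) = (4.202 × 0.03971) / (0.005387 × 0.08314)

T ≈ 373 K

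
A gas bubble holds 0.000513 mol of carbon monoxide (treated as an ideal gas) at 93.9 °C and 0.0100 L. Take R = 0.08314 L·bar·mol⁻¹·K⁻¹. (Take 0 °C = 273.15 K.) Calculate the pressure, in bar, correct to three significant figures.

Convert: T = 367.05 K.
PV = nRT ⇒ P = nRT/V = (0.000513 × 0.08314 × 367.05) / 0.0100

P ≈ 1.57 bar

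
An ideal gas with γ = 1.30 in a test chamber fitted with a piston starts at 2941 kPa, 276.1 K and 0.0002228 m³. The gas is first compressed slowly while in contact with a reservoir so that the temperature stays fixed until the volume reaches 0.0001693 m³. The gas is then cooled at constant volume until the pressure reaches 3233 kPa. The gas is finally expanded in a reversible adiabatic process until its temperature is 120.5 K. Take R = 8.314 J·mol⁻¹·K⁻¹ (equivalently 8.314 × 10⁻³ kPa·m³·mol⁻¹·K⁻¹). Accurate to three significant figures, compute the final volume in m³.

Isothermal, so P V is constant: T₂ = T₁; P₂ = P₁·(V₁/V₂) = 3870 kPa.
Isochoric, so P/T is constant: V₃ = V₂; T₃ = T₂·(P₃/P₂) = 230.6 K.
Reversible adiabatic, γ = 1.30: P₄ = P₃·(T₄/T₃)^(γ/(γ−1)) = 194.0 kPa; V₄ = V₃·(T₃/T₄)^(1/(γ−1)) = 0.001474 m³.

V₄ ≈ 0.00147 m³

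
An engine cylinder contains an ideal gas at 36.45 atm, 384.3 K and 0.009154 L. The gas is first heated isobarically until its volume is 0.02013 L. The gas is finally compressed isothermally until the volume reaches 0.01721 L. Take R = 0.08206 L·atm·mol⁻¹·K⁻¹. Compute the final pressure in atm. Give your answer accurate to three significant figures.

P₃ ≈ 42.6 atm

Isobaric, so V/T is constant: P₂ = P₁; T₂ = T₁·(V₂/V₁) = 845.1 K.
T constant ⇒ Boyle's law P V = const: T₃ = T₂; P₃ = P₂·(V₂/V₃) = 42.63 atm.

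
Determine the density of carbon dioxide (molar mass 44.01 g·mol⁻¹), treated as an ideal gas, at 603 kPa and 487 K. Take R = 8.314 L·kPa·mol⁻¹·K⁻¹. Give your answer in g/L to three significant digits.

ρ ≈ 6.55 g/L

ρ = PM/(RT) = (603 × 44.01) / (8.314 × 487.0)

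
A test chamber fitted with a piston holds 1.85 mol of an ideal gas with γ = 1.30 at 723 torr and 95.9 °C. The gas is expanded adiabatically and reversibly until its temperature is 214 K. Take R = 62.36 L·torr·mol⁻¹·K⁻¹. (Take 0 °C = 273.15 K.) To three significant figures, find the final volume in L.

Convert: T₁ = 369.0 K.
From PV = nRT: V₁ = nRT₁/P₁ = 58.89 L.
Reversible adiabatic, γ = 1.30: P₂ = P₁·(T₂/T₁)^(γ/(γ−1)) = 68.17 torr; V₂ = V₁·(T₁/T₂)^(1/(γ−1)) = 362.2 L.

V₂ ≈ 362 L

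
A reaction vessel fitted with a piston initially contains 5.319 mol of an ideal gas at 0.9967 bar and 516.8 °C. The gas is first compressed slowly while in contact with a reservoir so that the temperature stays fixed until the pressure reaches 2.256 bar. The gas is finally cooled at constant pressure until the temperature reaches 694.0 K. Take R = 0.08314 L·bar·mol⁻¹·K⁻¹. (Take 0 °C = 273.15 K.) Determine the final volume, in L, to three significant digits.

Convert: T₁ = 789.9 K.
From PV = nRT: V₁ = nRT₁/P₁ = 350.5 L.
T constant ⇒ Boyle's law P V = const: T₂ = T₁; V₂ = V₁·(P₁/P₂) = 154.8 L.
Isobaric, so V/T is constant: P₃ = P₂; V₃ = V₂·(T₃/T₂) = 136.0 L.

V₃ ≈ 136 L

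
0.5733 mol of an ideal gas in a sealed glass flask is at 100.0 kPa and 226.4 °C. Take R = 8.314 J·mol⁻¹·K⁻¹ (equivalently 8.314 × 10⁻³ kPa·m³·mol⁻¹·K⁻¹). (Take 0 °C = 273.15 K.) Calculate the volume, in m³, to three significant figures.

V ≈ 0.0238 m³

Convert: T = 499.55 K.
PV = nRT ⇒ V = nRT/P = (0.5733 × 8.314 × 10⁻³ × 499.55) / 100.0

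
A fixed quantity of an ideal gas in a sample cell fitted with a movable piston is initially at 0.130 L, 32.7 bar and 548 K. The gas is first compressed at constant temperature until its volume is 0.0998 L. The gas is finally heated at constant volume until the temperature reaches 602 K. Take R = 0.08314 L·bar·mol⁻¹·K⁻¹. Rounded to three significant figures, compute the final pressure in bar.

P₃ ≈ 46.8 bar

Isothermal, so P V is constant: T₂ = T₁; P₂ = P₁·(V₁/V₂) = 42.60 bar.
V constant ⇒ P ∝ T: V₃ = V₂; P₃ = P₂·(T₃/T₂) = 46.79 bar.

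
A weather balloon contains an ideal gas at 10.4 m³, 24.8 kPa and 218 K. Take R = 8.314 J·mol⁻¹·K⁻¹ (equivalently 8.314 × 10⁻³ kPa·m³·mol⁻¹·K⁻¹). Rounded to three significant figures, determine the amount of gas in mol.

n ≈ 142 mol

PV = nRT ⇒ n = PV/(RT) = (24.8 × 10.4) / (8.314 × 10⁻³ × 218)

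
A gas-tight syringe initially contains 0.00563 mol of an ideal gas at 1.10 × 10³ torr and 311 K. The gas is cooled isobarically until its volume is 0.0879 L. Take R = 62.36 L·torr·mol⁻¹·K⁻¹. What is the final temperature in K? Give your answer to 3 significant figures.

T₂ ≈ 275 K

From PV = nRT: V₁ = nRT₁/P₁ = 0.09926 L.
Isobaric, so V/T is constant: P₂ = P₁; T₂ = T₁·(V₂/V₁) = 275.4 K.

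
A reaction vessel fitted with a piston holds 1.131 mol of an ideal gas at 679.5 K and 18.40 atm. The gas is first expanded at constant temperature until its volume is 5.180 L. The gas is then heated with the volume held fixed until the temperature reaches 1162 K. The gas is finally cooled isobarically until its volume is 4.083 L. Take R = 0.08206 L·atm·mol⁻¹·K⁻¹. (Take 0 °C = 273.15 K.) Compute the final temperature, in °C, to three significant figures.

From PV = nRT: V₁ = nRT₁/P₁ = 3.427 L.
T constant ⇒ Boyle's law P V = const: T₂ = T₁; P₂ = P₁·(V₁/V₂) = 12.17 atm.
Isochoric, so P/T is constant: V₃ = V₂; P₃ = P₂·(T₃/T₂) = 20.82 atm.
Isobaric, so V/T is constant: P₄ = P₃; T₄ = T₃·(V₄/V₃) = 915.9 K.

T₄ ≈ 643 °C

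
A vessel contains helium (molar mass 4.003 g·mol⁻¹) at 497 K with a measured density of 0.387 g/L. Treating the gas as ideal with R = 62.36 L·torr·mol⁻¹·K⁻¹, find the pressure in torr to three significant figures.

ρ = PM/(RT) ⇒ P = ρRT/M = (0.387 × 62.36 × 497.0) / 4.003

P ≈ 3.00e+03 torr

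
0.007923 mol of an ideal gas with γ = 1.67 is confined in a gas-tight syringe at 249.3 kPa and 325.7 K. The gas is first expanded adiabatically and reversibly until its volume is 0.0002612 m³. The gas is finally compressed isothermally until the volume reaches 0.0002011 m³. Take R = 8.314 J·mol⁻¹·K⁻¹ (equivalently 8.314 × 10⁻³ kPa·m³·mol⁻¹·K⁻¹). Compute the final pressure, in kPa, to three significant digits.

From PV = nRT: V₁ = nRT₁/P₁ = 8.606e-05 m³.
Adiabatic (γ = 1.67), T V^(γ−1) and P V^γ constant: T₂ = T₁·(V₁/V₂)^(γ−1) = 154.8 K; P₂ = P₁·(V₁/V₂)^γ = 39.04 kPa.
Isothermal, so P V is constant: T₃ = T₂; P₃ = P₂·(V₂/V₃) = 50.70 kPa.

P₃ ≈ 50.7 kPa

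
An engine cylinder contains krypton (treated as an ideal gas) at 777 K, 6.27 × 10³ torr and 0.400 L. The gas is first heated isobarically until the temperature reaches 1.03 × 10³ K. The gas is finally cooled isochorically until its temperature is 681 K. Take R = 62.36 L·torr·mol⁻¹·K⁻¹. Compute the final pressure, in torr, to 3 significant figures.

Isobaric, so V/T is constant: P₂ = P₁; V₂ = V₁·(T₂/T₁) = 0.5302 L.
V constant ⇒ P ∝ T: V₃ = V₂; P₃ = P₂·(T₃/T₂) = 4146 torr.

P₃ ≈ 4.15e+03 torr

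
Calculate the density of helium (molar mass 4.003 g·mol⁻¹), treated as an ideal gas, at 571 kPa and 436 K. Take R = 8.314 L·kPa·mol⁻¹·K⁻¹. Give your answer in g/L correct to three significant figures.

ρ = PM/(RT) = (571 × 4.003) / (8.314 × 436.0)

ρ ≈ 0.631 g/L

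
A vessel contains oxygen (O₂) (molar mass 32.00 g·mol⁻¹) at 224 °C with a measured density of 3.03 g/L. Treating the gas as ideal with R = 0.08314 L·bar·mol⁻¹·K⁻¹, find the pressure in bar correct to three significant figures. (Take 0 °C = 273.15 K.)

ρ = PM/(RT) ⇒ P = ρRT/M = (3.03 × 0.08314 × 497.1) / 32.00

P ≈ 3.91 bar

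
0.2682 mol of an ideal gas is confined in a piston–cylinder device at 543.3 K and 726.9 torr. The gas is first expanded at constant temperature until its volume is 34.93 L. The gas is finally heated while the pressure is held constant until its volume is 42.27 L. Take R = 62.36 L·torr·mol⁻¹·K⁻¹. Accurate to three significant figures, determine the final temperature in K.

T₃ ≈ 657 K

From PV = nRT: V₁ = nRT₁/P₁ = 12.50 L.
Isothermal, so P V is constant: T₂ = T₁; P₂ = P₁·(V₁/V₂) = 260.1 torr.
Isobaric, so V/T is constant: P₃ = P₂; T₃ = T₂·(V₃/V₂) = 657.5 K.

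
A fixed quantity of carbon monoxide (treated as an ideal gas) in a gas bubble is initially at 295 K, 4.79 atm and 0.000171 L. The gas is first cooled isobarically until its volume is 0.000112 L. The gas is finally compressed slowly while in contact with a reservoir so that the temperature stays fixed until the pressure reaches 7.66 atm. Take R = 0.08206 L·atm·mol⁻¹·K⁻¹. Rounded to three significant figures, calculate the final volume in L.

V₃ ≈ 7.00e-05 L

P constant ⇒ V ∝ T: P₂ = P₁; T₂ = T₁·(V₂/V₁) = 193.2 K.
Isothermal, so P V is constant: T₃ = T₂; V₃ = V₂·(P₂/P₃) = 7.004e-05 L.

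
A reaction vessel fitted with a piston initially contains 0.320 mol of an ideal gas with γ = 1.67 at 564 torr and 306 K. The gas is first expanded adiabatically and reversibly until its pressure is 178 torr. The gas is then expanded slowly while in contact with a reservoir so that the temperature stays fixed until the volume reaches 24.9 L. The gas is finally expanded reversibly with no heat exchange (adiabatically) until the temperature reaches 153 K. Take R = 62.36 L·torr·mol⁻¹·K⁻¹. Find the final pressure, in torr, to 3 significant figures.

From PV = nRT: V₁ = nRT₁/P₁ = 10.83 L.
Reversible adiabatic, γ = 1.67: T₂ = T₁·(P₂/P₁)^((γ−1)/γ) = 192.7 K; V₂ = V₁·(P₁/P₂)^(1/γ) = 21.60 L.
T constant ⇒ Boyle's law P V = const: T₃ = T₂; P₃ = P₂·(V₂/V₃) = 154.4 torr.
Adiabatic (γ = 1.67), T V^(γ−1) and P V^γ constant: P₄ = P₃·(T₄/T₃)^(γ/(γ−1)) = 86.93 torr; V₄ = V₃·(T₃/T₄)^(1/(γ−1)) = 35.12 L.

P₄ ≈ 86.9 torr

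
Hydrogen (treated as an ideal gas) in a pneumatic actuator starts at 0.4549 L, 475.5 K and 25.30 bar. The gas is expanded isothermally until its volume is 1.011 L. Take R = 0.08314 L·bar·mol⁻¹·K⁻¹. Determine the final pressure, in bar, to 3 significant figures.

P₂ ≈ 11.4 bar

T constant ⇒ Boyle's law P V = const: T₂ = T₁; P₂ = P₁·(V₁/V₂) = 11.38 bar.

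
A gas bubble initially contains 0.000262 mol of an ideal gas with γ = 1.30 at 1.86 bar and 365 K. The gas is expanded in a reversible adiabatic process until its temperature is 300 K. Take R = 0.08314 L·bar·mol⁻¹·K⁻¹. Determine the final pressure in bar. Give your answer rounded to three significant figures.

From PV = nRT: V₁ = nRT₁/P₁ = 0.004275 L.
Reversible adiabatic, γ = 1.30: P₂ = P₁·(T₂/T₁)^(γ/(γ−1)) = 0.7951 bar; V₂ = V₁·(T₁/T₂)^(1/(γ−1)) = 0.008219 L.

P₂ ≈ 0.795 bar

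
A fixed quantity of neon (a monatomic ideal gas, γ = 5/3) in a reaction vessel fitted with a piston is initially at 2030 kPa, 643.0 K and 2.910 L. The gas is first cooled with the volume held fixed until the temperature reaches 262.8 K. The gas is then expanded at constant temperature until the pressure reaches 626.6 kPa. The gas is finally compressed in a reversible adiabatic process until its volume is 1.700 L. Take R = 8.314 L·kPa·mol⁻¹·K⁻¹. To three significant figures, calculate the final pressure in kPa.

P₄ ≈ 2.45e+03 kPa

V constant ⇒ P ∝ T: V₂ = V₁; P₂ = P₁·(T₂/T₁) = 829.7 kPa.
Isothermal, so P V is constant: T₃ = T₂; V₃ = V₂·(P₂/P₃) = 3.853 L.
Reversible adiabatic, γ = 5/3: T₄ = T₃·(V₃/V₄)^(γ−1) = 453.5 K; P₄ = P₃·(V₃/V₄)^γ = 2451 kPa.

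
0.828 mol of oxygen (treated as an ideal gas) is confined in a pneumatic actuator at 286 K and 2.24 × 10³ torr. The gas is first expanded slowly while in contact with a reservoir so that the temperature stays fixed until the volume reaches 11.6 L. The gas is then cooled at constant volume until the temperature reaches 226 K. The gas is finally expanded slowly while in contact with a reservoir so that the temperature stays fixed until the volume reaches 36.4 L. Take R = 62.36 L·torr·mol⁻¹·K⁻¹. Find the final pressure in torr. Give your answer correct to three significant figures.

P₄ ≈ 321 torr

From PV = nRT: V₁ = nRT₁/P₁ = 6.593 L.
Isothermal, so P V is constant: T₂ = T₁; P₂ = P₁·(V₁/V₂) = 1273 torr.
V constant ⇒ P ∝ T: V₃ = V₂; P₃ = P₂·(T₃/T₂) = 1006 torr.
Isothermal, so P V is constant: T₄ = T₃; P₄ = P₃·(V₃/V₄) = 320.6 torr.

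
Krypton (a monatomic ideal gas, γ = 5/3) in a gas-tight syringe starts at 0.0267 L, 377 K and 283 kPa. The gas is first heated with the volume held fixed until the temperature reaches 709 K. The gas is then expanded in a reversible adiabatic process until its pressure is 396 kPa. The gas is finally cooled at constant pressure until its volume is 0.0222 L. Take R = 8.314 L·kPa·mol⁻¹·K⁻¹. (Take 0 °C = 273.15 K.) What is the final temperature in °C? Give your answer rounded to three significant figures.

V constant ⇒ P ∝ T: V₂ = V₁; P₂ = P₁·(T₂/T₁) = 532.2 kPa.
Adiabatic (γ = 5/3), T V^(γ−1) and P V^γ constant: T₃ = T₂·(P₃/P₂)^((γ−1)/γ) = 629.9 K; V₃ = V₂·(P₂/P₃)^(1/γ) = 0.03188 L.
P constant ⇒ V ∝ T: P₄ = P₃; T₄ = T₃·(V₄/V₃) = 438.6 K.

T₄ ≈ 165 °C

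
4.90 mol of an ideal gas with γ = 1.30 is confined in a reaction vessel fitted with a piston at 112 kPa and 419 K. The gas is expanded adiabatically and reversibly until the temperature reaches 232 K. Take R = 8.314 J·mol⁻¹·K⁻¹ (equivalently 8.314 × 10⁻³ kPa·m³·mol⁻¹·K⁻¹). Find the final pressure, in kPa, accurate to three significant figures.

P₂ ≈ 8.64 kPa

From PV = nRT: V₁ = nRT₁/P₁ = 0.1524 m³.
Adiabatic (γ = 1.30), T V^(γ−1) and P V^γ constant: P₂ = P₁·(T₂/T₁)^(γ/(γ−1)) = 8.644 kPa; V₂ = V₁·(T₁/T₂)^(1/(γ−1)) = 1.093 m³.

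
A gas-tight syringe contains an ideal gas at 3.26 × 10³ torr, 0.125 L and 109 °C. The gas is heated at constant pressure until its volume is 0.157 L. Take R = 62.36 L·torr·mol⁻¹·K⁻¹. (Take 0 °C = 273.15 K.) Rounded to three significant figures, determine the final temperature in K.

Convert: T₁ = 382.1 K.
Isobaric, so V/T is constant: P₂ = P₁; T₂ = T₁·(V₂/V₁) = 480.0 K.

T₂ ≈ 480 K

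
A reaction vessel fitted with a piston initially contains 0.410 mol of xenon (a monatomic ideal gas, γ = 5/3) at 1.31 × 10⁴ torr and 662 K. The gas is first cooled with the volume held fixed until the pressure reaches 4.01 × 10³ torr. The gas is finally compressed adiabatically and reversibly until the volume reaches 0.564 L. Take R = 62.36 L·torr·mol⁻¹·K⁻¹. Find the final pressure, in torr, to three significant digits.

P₃ ≈ 1.60e+04 torr

From PV = nRT: V₁ = nRT₁/P₁ = 1.292 L.
Isochoric, so P/T is constant: V₂ = V₁; T₂ = T₁·(P₂/P₁) = 202.6 K.
Reversible adiabatic, γ = 5/3: T₃ = T₂·(V₂/V₃)^(γ−1) = 352.2 K; P₃ = P₂·(V₂/V₃)^γ = 1.596e+04 torr.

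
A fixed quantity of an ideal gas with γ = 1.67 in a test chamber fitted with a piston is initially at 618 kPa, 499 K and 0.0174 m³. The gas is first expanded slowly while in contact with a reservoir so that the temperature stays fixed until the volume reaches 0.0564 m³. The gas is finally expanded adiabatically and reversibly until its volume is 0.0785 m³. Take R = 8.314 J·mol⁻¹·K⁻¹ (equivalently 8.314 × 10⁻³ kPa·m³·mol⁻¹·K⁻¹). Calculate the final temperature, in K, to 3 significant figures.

T₃ ≈ 400 K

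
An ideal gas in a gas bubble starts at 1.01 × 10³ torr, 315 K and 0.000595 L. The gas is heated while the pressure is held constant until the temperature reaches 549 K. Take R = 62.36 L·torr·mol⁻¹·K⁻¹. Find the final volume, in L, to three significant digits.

V₂ ≈ 0.00104 L

P constant ⇒ V ∝ T: P₂ = P₁; V₂ = V₁·(T₂/T₁) = 0.001037 L.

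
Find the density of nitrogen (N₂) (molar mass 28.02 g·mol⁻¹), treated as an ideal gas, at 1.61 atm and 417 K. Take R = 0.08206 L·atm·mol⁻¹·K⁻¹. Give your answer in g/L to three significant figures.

ρ ≈ 1.32 g/L

ρ = PM/(RT) = (1.61 × 28.02) / (0.08206 × 417.0)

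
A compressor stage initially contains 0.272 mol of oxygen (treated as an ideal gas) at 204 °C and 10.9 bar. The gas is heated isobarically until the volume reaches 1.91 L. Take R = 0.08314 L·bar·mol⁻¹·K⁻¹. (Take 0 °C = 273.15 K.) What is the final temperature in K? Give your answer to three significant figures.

Convert: T₁ = 477.1 K.
From PV = nRT: V₁ = nRT₁/P₁ = 0.9899 L.
Isobaric, so V/T is constant: P₂ = P₁; T₂ = T₁·(V₂/V₁) = 920.6 K.

T₂ ≈ 921 K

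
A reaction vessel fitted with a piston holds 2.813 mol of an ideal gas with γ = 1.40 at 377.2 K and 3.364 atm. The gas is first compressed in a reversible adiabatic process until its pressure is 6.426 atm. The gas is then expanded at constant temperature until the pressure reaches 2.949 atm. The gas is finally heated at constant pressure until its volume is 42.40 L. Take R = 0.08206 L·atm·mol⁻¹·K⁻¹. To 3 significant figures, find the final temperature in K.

From PV = nRT: V₁ = nRT₁/P₁ = 25.88 L.
Adiabatic (γ = 1.40), T V^(γ−1) and P V^γ constant: T₂ = T₁·(P₂/P₁)^((γ−1)/γ) = 453.8 K; V₂ = V₁·(P₁/P₂)^(1/γ) = 16.30 L.
T constant ⇒ Boyle's law P V = const: T₃ = T₂; V₃ = V₂·(P₂/P₃) = 35.52 L.
Isobaric, so V/T is constant: P₄ = P₃; T₄ = T₃·(V₄/V₃) = 541.7 K.

T₄ ≈ 542 K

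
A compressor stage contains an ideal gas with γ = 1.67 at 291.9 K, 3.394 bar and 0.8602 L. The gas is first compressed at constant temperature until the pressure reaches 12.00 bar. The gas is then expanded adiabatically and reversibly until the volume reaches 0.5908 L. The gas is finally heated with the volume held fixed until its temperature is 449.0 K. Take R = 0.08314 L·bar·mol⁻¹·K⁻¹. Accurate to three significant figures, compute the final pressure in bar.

T constant ⇒ Boyle's law P V = const: T₂ = T₁; V₂ = V₁·(P₁/P₂) = 0.2433 L.
Reversible adiabatic, γ = 1.67: T₃ = T₂·(V₂/V₃)^(γ−1) = 161.1 K; P₃ = P₂·(V₂/V₃)^γ = 2.727 bar.
Isochoric, so P/T is constant: V₄ = V₃; P₄ = P₃·(T₄/T₃) = 7.601 bar.

P₄ ≈ 7.60 bar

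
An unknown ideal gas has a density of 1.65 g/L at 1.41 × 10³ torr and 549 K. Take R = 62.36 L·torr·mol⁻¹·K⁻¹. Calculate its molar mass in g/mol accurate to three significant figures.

M ≈ 40.1 g/mol

ρ = PM/(RT) ⇒ M = ρRT/P = (1.65 × 62.36 × 549.0) / 1.41e+03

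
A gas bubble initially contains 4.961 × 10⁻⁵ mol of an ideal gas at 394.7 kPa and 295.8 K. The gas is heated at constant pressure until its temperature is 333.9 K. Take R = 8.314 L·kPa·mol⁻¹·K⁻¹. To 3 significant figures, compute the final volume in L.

V₂ ≈ 0.000349 L

From PV = nRT: V₁ = nRT₁/P₁ = 0.0003091 L.
P constant ⇒ V ∝ T: P₂ = P₁; V₂ = V₁·(T₂/T₁) = 0.0003489 L.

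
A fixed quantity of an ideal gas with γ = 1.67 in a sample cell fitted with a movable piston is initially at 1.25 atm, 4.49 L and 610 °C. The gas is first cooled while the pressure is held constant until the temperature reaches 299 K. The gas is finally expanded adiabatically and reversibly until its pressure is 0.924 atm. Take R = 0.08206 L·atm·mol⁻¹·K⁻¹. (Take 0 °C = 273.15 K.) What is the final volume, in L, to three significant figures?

V₃ ≈ 1.82 L

Convert: T₁ = 883.1 K.
P constant ⇒ V ∝ T: P₂ = P₁; V₂ = V₁·(T₂/T₁) = 1.520 L.
Reversible adiabatic, γ = 1.67: T₃ = T₂·(P₃/P₂)^((γ−1)/γ) = 264.9 K; V₃ = V₂·(P₂/P₃)^(1/γ) = 1.822 L.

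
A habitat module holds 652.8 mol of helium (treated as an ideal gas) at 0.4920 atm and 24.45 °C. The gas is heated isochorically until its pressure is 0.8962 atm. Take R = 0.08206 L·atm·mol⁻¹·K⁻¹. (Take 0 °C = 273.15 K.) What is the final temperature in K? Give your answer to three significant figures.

Convert: T₁ = 297.6 K.
From PV = nRT: V₁ = nRT₁/P₁ = 3.240e+04 L.
V constant ⇒ P ∝ T: V₂ = V₁; T₂ = T₁·(P₂/P₁) = 542.1 K.

T₂ ≈ 542 K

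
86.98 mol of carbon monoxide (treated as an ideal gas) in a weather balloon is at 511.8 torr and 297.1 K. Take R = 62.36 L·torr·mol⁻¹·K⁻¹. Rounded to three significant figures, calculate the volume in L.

V ≈ 3.15e+03 L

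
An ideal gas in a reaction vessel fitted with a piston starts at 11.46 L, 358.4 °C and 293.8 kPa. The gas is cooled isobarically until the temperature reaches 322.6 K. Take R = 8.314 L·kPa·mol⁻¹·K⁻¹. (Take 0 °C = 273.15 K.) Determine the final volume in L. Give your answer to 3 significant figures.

V₂ ≈ 5.85 L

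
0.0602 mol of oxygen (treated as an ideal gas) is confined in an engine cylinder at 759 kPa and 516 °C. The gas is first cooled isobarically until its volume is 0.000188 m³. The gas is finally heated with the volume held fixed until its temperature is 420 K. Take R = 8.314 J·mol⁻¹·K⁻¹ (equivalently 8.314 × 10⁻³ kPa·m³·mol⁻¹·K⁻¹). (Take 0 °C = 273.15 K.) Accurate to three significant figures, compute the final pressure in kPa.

P₃ ≈ 1.12e+03 kPa

Convert: T₁ = 789.1 K.
From PV = nRT: V₁ = nRT₁/P₁ = 0.0005204 m³.
P constant ⇒ V ∝ T: P₂ = P₁; T₂ = T₁·(V₂/V₁) = 285.1 K.
Isochoric, so P/T is constant: V₃ = V₂; P₃ = P₂·(T₃/T₂) = 1118 kPa.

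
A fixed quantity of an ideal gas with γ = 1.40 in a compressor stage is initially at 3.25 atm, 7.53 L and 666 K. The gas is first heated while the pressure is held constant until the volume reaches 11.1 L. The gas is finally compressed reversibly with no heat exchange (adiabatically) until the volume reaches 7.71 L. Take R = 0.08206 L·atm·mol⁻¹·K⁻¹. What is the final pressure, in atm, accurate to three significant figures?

P₃ ≈ 5.41 atm

Isobaric, so V/T is constant: P₂ = P₁; T₂ = T₁·(V₂/V₁) = 981.8 K.
Adiabatic (γ = 1.40), T V^(γ−1) and P V^γ constant: T₃ = T₂·(V₂/V₃)^(γ−1) = 1136 K; P₃ = P₂·(V₂/V₃)^γ = 5.413 atm.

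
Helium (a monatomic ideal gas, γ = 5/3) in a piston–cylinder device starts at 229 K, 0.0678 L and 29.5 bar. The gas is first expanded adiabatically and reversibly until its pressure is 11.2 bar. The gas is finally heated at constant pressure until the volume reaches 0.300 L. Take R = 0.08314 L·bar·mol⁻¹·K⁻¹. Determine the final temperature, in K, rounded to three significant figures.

T₃ ≈ 385 K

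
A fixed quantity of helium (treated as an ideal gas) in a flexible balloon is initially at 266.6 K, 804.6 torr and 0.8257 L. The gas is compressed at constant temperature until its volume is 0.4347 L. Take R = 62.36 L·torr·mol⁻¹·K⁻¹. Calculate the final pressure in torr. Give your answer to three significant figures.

P₂ ≈ 1.53e+03 torr

Isothermal, so P V is constant: T₂ = T₁; P₂ = P₁·(V₁/V₂) = 1528 torr.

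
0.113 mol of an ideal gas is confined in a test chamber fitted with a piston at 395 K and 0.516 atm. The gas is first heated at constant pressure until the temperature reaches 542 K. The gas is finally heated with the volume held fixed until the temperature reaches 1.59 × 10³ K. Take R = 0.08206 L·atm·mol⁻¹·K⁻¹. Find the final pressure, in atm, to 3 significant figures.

P₃ ≈ 1.51 atm

From PV = nRT: V₁ = nRT₁/P₁ = 7.098 L.
Isobaric, so V/T is constant: P₂ = P₁; V₂ = V₁·(T₂/T₁) = 9.740 L.
Isochoric, so P/T is constant: V₃ = V₂; P₃ = P₂·(T₃/T₂) = 1.514 atm.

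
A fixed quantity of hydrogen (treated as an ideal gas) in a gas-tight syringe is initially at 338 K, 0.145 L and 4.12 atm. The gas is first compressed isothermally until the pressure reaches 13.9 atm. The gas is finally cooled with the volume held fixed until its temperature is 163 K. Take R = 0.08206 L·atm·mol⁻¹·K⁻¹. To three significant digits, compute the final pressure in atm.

T constant ⇒ Boyle's law P V = const: T₂ = T₁; V₂ = V₁·(P₁/P₂) = 0.04298 L.
Isochoric, so P/T is constant: V₃ = V₂; P₃ = P₂·(T₃/T₂) = 6.703 atm.

P₃ ≈ 6.70 atm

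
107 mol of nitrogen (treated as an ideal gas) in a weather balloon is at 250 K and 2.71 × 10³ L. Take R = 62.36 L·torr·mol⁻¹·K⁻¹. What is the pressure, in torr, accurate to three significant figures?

P ≈ 616 torr

PV = nRT ⇒ P = nRT/V = (107 × 62.36 × 250) / 2.71e+03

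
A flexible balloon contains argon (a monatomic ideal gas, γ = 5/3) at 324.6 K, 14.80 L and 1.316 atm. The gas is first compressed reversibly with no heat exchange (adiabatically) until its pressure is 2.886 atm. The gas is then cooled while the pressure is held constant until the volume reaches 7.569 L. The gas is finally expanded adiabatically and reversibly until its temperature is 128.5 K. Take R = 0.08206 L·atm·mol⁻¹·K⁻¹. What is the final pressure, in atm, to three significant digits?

Adiabatic (γ = 5/3), T V^(γ−1) and P V^γ constant: T₂ = T₁·(P₂/P₁)^((γ−1)/γ) = 444.4 K; V₂ = V₁·(P₁/P₂)^(1/γ) = 9.239 L.
P constant ⇒ V ∝ T: P₃ = P₂; T₃ = T₂·(V₃/V₂) = 364.1 K.
Adiabatic (γ = 5/3), T V^(γ−1) and P V^γ constant: P₄ = P₃·(T₄/T₃)^(γ/(γ−1)) = 0.2136 atm; V₄ = V₃·(T₃/T₄)^(1/(γ−1)) = 36.09 L.

P₄ ≈ 0.214 atm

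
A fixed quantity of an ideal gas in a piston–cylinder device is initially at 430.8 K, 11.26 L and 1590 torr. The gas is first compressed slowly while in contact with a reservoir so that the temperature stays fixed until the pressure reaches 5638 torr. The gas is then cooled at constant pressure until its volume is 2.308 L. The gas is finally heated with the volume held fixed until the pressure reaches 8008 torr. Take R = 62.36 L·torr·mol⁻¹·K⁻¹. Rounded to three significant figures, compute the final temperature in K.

T₄ ≈ 445 K

Isothermal, so P V is constant: T₂ = T₁; V₂ = V₁·(P₁/P₂) = 3.175 L.
Isobaric, so V/T is constant: P₃ = P₂; T₃ = T₂·(V₃/V₂) = 313.1 K.
Isochoric, so P/T is constant: V₄ = V₃; T₄ = T₃·(P₄/P₃) = 444.7 K.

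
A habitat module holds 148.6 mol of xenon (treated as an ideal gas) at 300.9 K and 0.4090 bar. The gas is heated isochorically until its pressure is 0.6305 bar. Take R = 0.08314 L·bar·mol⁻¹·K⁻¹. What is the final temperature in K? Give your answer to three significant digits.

T₂ ≈ 464 K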